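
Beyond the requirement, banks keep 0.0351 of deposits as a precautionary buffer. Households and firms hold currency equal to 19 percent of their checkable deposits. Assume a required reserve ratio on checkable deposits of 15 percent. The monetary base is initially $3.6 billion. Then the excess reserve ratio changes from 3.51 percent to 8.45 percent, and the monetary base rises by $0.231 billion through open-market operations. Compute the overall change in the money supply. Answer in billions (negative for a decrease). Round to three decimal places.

-0.682 billion

Before: m₁ = (1 + 0.19) / (0.15 + 0.0351 + 0.19) ≈ 3.17249, MB₁ = 3.6, so M₁ = 3.17249 × 3.6 ≈ 11.421 billion.
After: m₂ = (1 + 0.19) / (0.15 + 0.0845 + 0.19) ≈ 2.80330, MB₂ = 3.6 + 0.231 = 3.831, so M₂ = 2.80330 × 3.831 ≈ 10.7394 billion.
ΔM = M₂ − M₁ = 10.7394 − 11.421 = -0.6816 billion.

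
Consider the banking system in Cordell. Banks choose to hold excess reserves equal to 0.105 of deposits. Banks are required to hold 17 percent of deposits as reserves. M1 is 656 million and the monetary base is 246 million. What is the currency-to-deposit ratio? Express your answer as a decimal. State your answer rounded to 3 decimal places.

0.160

Using m = M/MB = 656/246 ≈ 2.666667. From m = (1 + c)/(c + rr + e), rearranging gives 1 + c = m·(c + rr + e), so c·(1 − m) = m·(rr + e) − 1.
Hence c = [m·(rr + e) − 1]/(1 − m) = [2.666667 × (0.17 + 0.105) − 1] / (1 − 2.666667) ≈ 0.160000.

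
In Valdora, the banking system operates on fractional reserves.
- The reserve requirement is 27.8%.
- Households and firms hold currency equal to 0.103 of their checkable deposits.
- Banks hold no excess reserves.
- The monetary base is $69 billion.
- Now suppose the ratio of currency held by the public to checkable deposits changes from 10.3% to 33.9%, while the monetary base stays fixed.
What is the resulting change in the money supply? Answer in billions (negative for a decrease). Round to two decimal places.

Initially m₁ = (1 + 0.103) / (0.278 + 0.103) ≈ 2.89501, so M₁ = 2.89501 × 69 ≈ 199.7557 billion.
After the change m₂ = (1 + 0.339) / (0.278 + 0.339) ≈ 2.17018, so M₂ = 2.17018 × 69 ≈ 149.7424 billion.
ΔM = M₂ − M₁ = 149.7424 − 199.7557 = -50.0133 billion.

-50.01 billion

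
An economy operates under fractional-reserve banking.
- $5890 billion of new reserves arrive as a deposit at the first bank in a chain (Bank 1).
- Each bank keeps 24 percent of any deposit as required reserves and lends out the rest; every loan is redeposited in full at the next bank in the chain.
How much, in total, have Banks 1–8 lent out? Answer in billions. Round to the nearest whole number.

$16576 billion

Bank i lends (1 − rr)^i of the original deposit: Bank 1 lends 5890·0.7600 = 4476.4000, Bank 2 lends 5890·0.7600² = 3402.0640, and so on.
Summing a geometric series: total = 5890·[0.7600·(1 − 0.7600^8) / (1 − 0.7600)] ≈ 16575.6713 billion.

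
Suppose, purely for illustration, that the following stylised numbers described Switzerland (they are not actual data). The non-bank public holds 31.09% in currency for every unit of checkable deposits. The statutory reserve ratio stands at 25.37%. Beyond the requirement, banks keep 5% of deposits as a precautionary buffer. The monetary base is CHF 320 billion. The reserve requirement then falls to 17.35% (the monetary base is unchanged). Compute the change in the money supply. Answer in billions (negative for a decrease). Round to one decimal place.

CHF 102.4 billion

Initially m₁ = (1 + 0.3109) / (0.2537 + 0.05 + 0.3109) ≈ 2.13293, so M₁ = 2.13293 × 320 = 682.5376 billion.
After the change m₂ = (1 + 0.3109) / (0.1735 + 0.05 + 0.3109) ≈ 2.45303, so M₂ = 2.45303 × 320 = 784.9696 billion.
ΔM = M₂ − M₁ = 784.9696 − 682.5376 = 102.432 billion.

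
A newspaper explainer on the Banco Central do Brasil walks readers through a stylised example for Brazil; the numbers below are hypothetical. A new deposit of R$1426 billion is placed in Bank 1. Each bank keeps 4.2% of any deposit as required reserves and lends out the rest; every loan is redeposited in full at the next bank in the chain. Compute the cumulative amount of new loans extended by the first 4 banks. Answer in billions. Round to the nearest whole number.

R$5130 billion

Bank i lends (1 − rr)^i of the original deposit: Bank 1 lends 1426·0.9580 = 1366.1080, Bank 2 lends 1426·0.9580² ≈ 1308.7315, and so on.
Summing a geometric series: total = 1426·[0.9580·(1 − 0.9580^4) / (1 − 0.9580)] ≈ 5129.7108 billion.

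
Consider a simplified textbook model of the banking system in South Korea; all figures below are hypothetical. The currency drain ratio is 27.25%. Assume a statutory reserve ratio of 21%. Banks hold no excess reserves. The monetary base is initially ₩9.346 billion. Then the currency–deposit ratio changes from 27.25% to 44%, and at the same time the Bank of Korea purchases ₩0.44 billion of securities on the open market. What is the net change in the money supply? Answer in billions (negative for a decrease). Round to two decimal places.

-2.97 billion

Before: m₁ = (1 + 0.2725) / (0.21 + 0.2725) ≈ 2.6373, MB₁ = 9.346, so M₁ = 2.6373 × 9.346 ≈ 24.6482 billion.
After: m₂ = (1 + 0.44) / (0.21 + 0.44) ≈ 2.2154, MB₂ = 9.346 + 0.44 = 9.786, so M₂ = 2.2154 × 9.786 ≈ 21.6799 billion.
ΔM = M₂ − M₁ = 21.6799 − 24.6482 = -2.9683 billion.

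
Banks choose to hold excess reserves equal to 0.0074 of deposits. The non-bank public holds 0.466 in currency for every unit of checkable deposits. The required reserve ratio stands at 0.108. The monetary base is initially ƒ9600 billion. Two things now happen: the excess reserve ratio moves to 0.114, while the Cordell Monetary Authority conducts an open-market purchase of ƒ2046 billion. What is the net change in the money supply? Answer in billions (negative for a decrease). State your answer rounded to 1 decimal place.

Before: m₁ = (1 + 0.466) / (0.108 + 0.0074 + 0.466) ≈ 2.5214998, MB₁ = 9600, so M₁ = 2.5214998 × 9600 ≈ 24206.3981 billion.
After: m₂ = (1 + 0.466) / (0.108 + 0.114 + 0.466) ≈ 2.1308140, MB₂ = 9600 + 2046 = 11646, so M₂ = 2.1308140 × 11646 ≈ 24815.4598 billion.
ΔM = M₂ − M₁ = 24815.4598 − 24206.3981 = 609.0617 billion.

ƒ609.1 billion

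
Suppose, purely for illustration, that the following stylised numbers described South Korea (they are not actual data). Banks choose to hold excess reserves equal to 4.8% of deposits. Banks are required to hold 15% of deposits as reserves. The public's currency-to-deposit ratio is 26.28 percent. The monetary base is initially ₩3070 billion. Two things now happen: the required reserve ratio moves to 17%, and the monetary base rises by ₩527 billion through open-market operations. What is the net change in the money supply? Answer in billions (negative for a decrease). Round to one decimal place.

Before: m₁ = (1 + 0.2628) / (0.15 + 0.048 + 0.2628) ≈ 2.740451, MB₁ = 3070, so M₁ = 2.740451 × 3070 ≈ 8413.1846 billion.
After: m₂ = (1 + 0.2628) / (0.17 + 0.048 + 0.2628) ≈ 2.626456, MB₂ = 3070 + 527 = 3597, so M₂ = 2.626456 × 3597 ≈ 9447.3622 billion.
ΔM = M₂ − M₁ = 9447.3622 − 8413.1846 = 1034.1776 billion.

₩1034.2 billion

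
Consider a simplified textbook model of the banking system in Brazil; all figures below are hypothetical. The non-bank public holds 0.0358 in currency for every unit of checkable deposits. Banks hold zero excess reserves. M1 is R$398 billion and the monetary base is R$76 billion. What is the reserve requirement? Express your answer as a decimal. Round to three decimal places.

0.162

Using m = M/MB = 398/76 ≈ 5.236842. Since m = (1 + c)/(c + rr + e), the denominator satisfies c + rr + e = (1 + c)/m = (1 + 0.0358) / 5.236842 ≈ 0.197791.
With c = 0.0358 and e = 0, the reserve requirement is 0.197791 − 0.0358 − 0 = 0.161991.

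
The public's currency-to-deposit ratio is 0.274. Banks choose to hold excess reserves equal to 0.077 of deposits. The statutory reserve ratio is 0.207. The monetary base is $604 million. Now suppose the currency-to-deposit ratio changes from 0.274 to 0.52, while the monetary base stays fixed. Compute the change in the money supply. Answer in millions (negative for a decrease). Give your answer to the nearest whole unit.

-237 million

Initially m₁ = (1 + 0.274) / (0.207 + 0.077 + 0.274) ≈ 2.2832, so M₁ = 2.2832 × 604 = 1379.0528 million.
After the change m₂ = (1 + 0.52) / (0.207 + 0.077 + 0.52) ≈ 1.8905, so M₂ = 1.8905 × 604 = 1141.862 million.
ΔM = M₂ − M₁ = 1141.862 − 1379.0528 = -237.1908 million.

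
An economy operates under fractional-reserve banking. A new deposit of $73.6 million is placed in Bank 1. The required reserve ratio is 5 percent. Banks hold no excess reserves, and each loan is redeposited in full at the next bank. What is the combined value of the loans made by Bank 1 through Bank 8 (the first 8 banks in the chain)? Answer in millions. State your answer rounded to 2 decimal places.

$470.67 million

Bank i lends (1 − rr)^i of the original deposit: Bank 1 lends 73.6·0.9500 = 69.9200, Bank 2 lends 73.6·0.9500² = 66.4240, and so on.
Summing a geometric series: total = 73.6·[0.9500·(1 − 0.9500^8) / (1 − 0.9500)] ≈ 470.6729 million.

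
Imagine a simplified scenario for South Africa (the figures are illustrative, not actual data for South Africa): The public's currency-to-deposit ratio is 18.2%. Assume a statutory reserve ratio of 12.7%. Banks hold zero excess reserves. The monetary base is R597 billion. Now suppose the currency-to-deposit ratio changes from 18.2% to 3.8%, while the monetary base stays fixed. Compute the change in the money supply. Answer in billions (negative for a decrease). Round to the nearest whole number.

R1472 billion

Initially m₁ = (1 + 0.182) / (0.127 + 0.182) ≈ 3.8252, so M₁ = 3.8252 × 597 = 2283.6444 billion.
After the change m₂ = (1 + 0.038) / (0.127 + 0.038) ≈ 6.2909, so M₂ = 6.2909 × 597 = 3755.6673 billion.
ΔM = M₂ − M₁ = 3755.6673 − 2283.6444 = 1472.0229 billion.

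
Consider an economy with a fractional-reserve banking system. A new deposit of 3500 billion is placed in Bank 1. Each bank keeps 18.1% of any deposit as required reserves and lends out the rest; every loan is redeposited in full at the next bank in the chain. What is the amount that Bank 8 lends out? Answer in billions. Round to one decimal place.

Each bank lends a fraction (1 − rr) = 0.8190 of the deposit it receives, so Bank 8 receives 3500·0.8190^7 and lends 3500·0.8190^8 ≈ 708.4990 billion.

708.5 billion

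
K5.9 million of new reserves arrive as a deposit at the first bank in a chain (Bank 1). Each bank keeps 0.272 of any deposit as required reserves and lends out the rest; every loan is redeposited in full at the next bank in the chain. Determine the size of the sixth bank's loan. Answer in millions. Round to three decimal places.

Each bank lends a fraction (1 − rr) = 0.7280 of the deposit it receives, so Bank 6 receives 5.9·0.7280^5 and lends 5.9·0.7280^6 ≈ 0.8783 million.

K0.878 million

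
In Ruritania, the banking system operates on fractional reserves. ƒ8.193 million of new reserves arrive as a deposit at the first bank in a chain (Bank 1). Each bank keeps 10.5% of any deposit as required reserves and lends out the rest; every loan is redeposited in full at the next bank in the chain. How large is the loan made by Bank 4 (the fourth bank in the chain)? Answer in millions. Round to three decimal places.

Each bank lends a fraction (1 − rr) = 0.8950 of the deposit it receives, so Bank 4 receives 8.193·0.8950^3 and lends 8.193·0.8950^4 ≈ 5.2570 million.

ƒ5.257 million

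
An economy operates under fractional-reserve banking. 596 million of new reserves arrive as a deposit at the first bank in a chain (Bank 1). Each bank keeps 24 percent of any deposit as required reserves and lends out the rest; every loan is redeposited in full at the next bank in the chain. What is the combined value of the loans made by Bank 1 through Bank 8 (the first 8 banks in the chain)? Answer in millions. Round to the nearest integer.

1677 million

Bank i lends (1 − rr)^i of the original deposit: Bank 1 lends 596·0.7600 = 452.9600, Bank 2 lends 596·0.7600² = 344.2496, and so on.
Summing a geometric series: total = 596·[0.7600·(1 − 0.7600^8) / (1 − 0.7600)] ≈ 1677.2666 million.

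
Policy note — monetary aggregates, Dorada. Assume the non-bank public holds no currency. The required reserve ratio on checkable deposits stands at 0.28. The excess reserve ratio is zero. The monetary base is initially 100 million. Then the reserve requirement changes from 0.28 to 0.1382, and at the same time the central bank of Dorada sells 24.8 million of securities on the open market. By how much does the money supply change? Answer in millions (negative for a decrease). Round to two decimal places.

187.00 million

Before: m₁ = 1 / (0.28) ≈ 3.57143, MB₁ = 100, so M₁ = 3.57143 × 100 = 357.143 million.
After: m₂ = 1 / (0.1382) ≈ 7.23589, MB₂ = 100 − 24.8 = 75.2, so M₂ = 7.23589 × 75.2 ≈ 544.1389 million.
ΔM = M₂ − M₁ = 544.1389 − 357.143 = 186.9959 million.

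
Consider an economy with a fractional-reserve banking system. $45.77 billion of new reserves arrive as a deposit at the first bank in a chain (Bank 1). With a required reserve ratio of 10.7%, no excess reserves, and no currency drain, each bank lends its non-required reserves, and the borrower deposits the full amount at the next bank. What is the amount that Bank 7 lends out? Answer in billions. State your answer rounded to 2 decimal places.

$20.73 billion

Each bank lends a fraction (1 − rr) = 0.8930 of the deposit it receives, so Bank 7 receives 45.77·0.8930^6 and lends 45.77·0.8930^7 ≈ 20.7272 billion.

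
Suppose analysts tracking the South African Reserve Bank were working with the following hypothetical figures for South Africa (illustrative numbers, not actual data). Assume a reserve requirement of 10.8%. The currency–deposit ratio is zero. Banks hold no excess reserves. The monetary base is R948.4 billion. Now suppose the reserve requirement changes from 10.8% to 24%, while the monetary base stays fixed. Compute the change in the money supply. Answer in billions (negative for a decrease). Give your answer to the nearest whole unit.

Initially m₁ = 1 / (0.108) ≈ 9.2593, so M₁ = 9.2593 × 948.4 ≈ 8781.5201 billion.
After the change m₂ = 1 / (0.24) ≈ 4.1667, so M₂ = 4.1667 × 948.4 ≈ 3951.6983 billion.
ΔM = M₂ − M₁ = 3951.6983 − 8781.5201 = -4829.8218 billion.

-4830 billion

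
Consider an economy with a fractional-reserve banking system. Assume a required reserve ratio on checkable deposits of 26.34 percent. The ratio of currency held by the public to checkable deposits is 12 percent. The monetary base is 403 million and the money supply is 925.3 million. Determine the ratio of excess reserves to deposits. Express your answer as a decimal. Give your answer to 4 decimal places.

Using m = M/MB = 925.3/403 ≈ 2.296030. Since m = (1 + c)/(c + rr + e), the denominator satisfies c + rr + e = (1 + c)/m = (1 + 0.12) / 2.296030 ≈ 0.487799.
With c = 0.12 and rr = 0.2634, the ratio of excess reserves to deposits is 0.487799 − 0.12 − 0.2634 = 0.104399.

0.1044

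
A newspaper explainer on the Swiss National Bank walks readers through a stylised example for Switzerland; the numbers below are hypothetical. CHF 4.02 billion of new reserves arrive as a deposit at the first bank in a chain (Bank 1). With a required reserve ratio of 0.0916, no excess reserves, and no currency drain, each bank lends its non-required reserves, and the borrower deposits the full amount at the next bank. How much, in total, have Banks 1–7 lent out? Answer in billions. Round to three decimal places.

CHF 19.517 billion

Bank i lends (1 − rr)^i of the original deposit: Bank 1 lends 4.02·0.9084 ≈ 3.6518, Bank 2 lends 4.02·0.9084² ≈ 3.3173, and so on.
Summing a geometric series: total = 4.02·[0.9084·(1 − 0.9084^7) / (1 − 0.9084)] ≈ 19.5173 billion.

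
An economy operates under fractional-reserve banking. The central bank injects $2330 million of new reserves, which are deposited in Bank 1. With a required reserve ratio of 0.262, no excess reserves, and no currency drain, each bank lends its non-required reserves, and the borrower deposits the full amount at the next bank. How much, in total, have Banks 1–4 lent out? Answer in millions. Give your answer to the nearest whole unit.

$4616 million

Bank i lends (1 − rr)^i of the original deposit: Bank 1 lends 2330·0.7380 = 1719.5400, Bank 2 lends 2330·0.7380² ≈ 1269.0205, and so on.
Summing a geometric series: total = 2330·[0.7380·(1 − 0.7380^4) / (1 − 0.7380)] ≈ 4616.2621 million.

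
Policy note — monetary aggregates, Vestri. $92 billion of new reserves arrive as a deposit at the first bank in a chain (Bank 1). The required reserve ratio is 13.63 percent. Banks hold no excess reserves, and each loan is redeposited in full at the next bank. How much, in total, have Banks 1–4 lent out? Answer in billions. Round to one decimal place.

Bank i lends (1 − rr)^i of the original deposit: Bank 1 lends 92·0.8637 = 79.4604, Bank 2 lends 92·0.8637² ≈ 68.6299, and so on.
Summing a geometric series: total = 92·[0.8637·(1 − 0.8637^4) / (1 − 0.8637)] ≈ 258.5624 billion.

$258.6 billion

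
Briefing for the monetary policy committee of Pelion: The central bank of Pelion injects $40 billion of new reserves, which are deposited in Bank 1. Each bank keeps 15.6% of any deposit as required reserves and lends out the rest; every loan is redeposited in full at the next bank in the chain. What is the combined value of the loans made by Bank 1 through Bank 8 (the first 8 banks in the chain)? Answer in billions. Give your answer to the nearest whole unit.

Bank i lends (1 − rr)^i of the original deposit: Bank 1 lends 40·0.8440 = 33.7600, Bank 2 lends 40·0.8440² ≈ 28.4934, and so on.
Summing a geometric series: total = 40·[0.8440·(1 − 0.8440^8) / (1 − 0.8440)] ≈ 160.6894 billion.

$161 billion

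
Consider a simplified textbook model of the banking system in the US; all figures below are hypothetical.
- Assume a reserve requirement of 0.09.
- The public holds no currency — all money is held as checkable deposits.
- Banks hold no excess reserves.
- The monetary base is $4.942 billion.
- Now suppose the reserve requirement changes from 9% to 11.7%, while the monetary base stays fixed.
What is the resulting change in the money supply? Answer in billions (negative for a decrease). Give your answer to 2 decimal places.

Initially m₁ = 1 / (0.09) ≈ 11.1111, so M₁ = 11.1111 × 4.942 ≈ 54.9111 billion.
After the change m₂ = 1 / (0.117) ≈ 8.5470, so M₂ = 8.5470 × 4.942 ≈ 42.2393 billion.
ΔM = M₂ − M₁ = 42.2393 − 54.9111 = -12.6718 billion.

-12.67 billion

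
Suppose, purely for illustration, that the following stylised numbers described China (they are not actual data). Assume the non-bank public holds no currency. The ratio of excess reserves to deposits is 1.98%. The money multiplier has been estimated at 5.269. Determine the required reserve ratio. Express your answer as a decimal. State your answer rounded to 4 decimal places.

0.1700

Using m = 5.269. Since m = (1 + c)/(c + rr + e), the denominator satisfies c + rr + e = (1 + c)/m = (1 + 0) / 5.269 ≈ 0.189789.
With c = 0 and e = 0.0198, the required reserve ratio is 0.189789 − 0 − 0.0198 = 0.169989.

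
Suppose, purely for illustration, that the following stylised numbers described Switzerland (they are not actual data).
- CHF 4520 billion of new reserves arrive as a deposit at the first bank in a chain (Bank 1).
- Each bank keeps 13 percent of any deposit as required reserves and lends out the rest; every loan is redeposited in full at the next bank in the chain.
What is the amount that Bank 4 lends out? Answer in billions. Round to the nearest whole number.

CHF 2589 billion

Each bank lends a fraction (1 − rr) = 0.8700 of the deposit it receives, so Bank 4 receives 4520·0.8700^3 and lends 4520·0.8700^4 ≈ 2589.4972 billion.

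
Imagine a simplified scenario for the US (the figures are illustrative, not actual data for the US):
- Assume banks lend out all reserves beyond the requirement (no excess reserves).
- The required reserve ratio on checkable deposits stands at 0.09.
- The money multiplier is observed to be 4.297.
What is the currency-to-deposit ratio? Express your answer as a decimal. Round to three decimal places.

0.186

Using m = 4.297. From m = (1 + c)/(c + rr + e), rearranging gives 1 + c = m·(c + rr + e), so c·(1 − m) = m·(rr + e) − 1.
Hence c = [m·(rr + e) − 1]/(1 − m) = [4.297 × (0.09 + 0) − 1] / (1 − 4.297) ≈ 0.186008.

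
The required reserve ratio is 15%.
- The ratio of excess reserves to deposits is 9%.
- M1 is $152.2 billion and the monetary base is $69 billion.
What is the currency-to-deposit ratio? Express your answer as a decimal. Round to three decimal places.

0.390

Using m = M/MB = 152.2/69 ≈ 2.205797. From m = (1 + c)/(c + rr + e), rearranging gives 1 + c = m·(c + rr + e), so c·(1 − m) = m·(rr + e) − 1.
Hence c = [m·(rr + e) − 1]/(1 − m) = [2.205797 × (0.15 + 0.09) − 1] / (1 − 2.205797) ≈ 0.390289.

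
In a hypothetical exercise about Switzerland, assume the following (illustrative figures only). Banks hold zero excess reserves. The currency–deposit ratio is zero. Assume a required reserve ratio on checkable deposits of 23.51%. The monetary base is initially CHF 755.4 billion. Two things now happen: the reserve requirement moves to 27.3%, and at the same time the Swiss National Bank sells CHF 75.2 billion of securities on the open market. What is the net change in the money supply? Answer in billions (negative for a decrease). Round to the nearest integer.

Before: m₁ = 1 / (0.2351) ≈ 4.2535, MB₁ = 755.4, so M₁ = 4.2535 × 755.4 = 3213.0939 billion.
After: m₂ = 1 / (0.273) ≈ 3.6630, MB₂ = 755.4 − 75.2 = 680.2, so M₂ = 3.6630 × 680.2 = 2491.5726 billion.
ΔM = M₂ − M₁ = 2491.5726 − 3213.0939 = -721.5213 billion.

-722 billion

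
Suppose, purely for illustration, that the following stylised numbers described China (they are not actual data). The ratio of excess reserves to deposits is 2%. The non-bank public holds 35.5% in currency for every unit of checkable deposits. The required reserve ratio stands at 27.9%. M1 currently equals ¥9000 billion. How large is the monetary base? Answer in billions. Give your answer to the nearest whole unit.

¥4344 billion

The money multiplier is m = (1 + c) / (rr + e + c) = (1 + 0.355) / (0.279 + 0.02 + 0.355) ≈ 2.07187.
MB = M / m = 9000 / 2.07187 ≈ 4343.9019 billion.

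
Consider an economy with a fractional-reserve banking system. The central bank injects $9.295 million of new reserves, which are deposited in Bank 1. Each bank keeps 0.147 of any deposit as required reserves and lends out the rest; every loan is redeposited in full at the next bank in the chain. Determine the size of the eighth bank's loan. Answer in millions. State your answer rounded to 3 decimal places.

Each bank lends a fraction (1 − rr) = 0.8530 of the deposit it receives, so Bank 8 receives 9.295·0.8530^7 and lends 9.295·0.8530^8 ≈ 2.6052 million.

$2.605 million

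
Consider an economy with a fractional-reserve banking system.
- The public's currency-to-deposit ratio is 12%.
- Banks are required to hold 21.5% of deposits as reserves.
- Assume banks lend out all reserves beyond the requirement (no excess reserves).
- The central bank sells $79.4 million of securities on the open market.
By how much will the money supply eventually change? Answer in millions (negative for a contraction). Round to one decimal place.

-265.5 million

The money multiplier is m = (1 + c) / (rr + c) = (1 + 0.12) / (0.215 + 0.12) ≈ 3.3433.
The sale removes 79.4 million of base, so ΔM = m × ΔMB = 3.3433 × (−79.4) ≈ -265.458 million.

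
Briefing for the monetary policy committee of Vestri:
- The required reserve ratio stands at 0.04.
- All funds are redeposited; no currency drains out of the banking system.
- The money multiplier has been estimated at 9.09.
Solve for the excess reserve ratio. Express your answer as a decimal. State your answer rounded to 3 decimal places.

0.070

Using m = 9.09. Since m = (1 + c)/(c + rr + e), the denominator satisfies c + rr + e = (1 + c)/m = (1 + 0) / 9.09 ≈ 0.110011.
With c = 0 and rr = 0.04, the excess reserve ratio is 0.110011 − 0 − 0.04 = 0.070011.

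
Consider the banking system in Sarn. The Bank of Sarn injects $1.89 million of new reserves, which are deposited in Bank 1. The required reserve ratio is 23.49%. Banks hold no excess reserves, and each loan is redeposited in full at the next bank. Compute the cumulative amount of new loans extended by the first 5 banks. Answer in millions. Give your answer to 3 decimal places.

Bank i lends (1 − rr)^i of the original deposit: Bank 1 lends 1.89·0.7651 ≈ 1.4460, Bank 2 lends 1.89·0.7651² ≈ 1.1064, and so on.
Summing a geometric series: total = 1.89·[0.7651·(1 − 0.7651^5) / (1 − 0.7651)] ≈ 4.5420 million.

$4.542 million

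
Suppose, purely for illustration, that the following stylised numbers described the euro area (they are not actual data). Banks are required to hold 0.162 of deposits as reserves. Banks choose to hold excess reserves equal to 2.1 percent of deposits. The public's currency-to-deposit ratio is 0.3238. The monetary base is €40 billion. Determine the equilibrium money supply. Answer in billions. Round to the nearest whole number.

€104 billion

The money multiplier is m = (1 + c) / (rr + e + c) = (1 + 0.3238) / (0.162 + 0.021 + 0.3238) ≈ 2.6121.
So M = m × MB = 2.6121 × 40 = 104.484 billion.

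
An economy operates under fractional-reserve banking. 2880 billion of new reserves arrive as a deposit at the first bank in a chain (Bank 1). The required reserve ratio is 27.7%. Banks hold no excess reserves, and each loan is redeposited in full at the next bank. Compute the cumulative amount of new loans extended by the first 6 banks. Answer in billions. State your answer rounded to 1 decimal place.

Bank i lends (1 − rr)^i of the original deposit: Bank 1 lends 2880·0.7230 = 2082.2400, Bank 2 lends 2880·0.7230² ≈ 1505.4595, and so on.
Summing a geometric series: total = 2880·[0.7230·(1 − 0.7230^6) / (1 − 0.7230)] ≈ 6443.4172 billion.

6443.4 billion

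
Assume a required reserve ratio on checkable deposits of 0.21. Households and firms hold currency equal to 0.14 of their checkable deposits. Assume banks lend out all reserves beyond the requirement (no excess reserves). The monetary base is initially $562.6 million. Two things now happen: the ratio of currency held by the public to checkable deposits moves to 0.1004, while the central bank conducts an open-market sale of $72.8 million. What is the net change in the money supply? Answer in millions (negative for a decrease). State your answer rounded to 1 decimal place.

Before: m₁ = (1 + 0.14) / (0.21 + 0.14) ≈ 3.25714, MB₁ = 562.6, so M₁ = 3.25714 × 562.6 ≈ 1832.467 million.
After: m₂ = (1 + 0.1004) / (0.21 + 0.1004) ≈ 3.54510, MB₂ = 562.6 − 72.8 = 489.8, so M₂ = 3.54510 × 489.8 ≈ 1736.39 million.
ΔM = M₂ − M₁ = 1736.39 − 1832.467 = -96.077 million.

-96.1 million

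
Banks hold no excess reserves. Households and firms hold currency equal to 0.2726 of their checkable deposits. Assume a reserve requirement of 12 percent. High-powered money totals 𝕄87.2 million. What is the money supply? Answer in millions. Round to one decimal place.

The money multiplier is m = (1 + c) / (rr + c) = (1 + 0.2726) / (0.12 + 0.2726) ≈ 3.2415.
So M = m × MB = 3.2415 × 87.2 = 282.6588 million.

𝕄282.7 million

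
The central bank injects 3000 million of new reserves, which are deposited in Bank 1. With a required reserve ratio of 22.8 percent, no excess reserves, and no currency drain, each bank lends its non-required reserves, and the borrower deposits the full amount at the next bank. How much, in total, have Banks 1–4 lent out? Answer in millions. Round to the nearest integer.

Bank i lends (1 − rr)^i of the original deposit: Bank 1 lends 3000·0.7720 = 2316.0000, Bank 2 lends 3000·0.7720² = 1787.9520, and so on.
Summing a geometric series: total = 3000·[0.7720·(1 − 0.7720^4) / (1 − 0.7720)] ≈ 6549.8417 million.

6550 million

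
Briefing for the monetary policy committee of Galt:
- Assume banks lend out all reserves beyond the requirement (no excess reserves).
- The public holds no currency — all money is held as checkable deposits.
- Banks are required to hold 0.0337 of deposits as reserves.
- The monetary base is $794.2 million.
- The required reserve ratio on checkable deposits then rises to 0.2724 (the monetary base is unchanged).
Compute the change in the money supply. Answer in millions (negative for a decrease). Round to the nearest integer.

Initially m₁ = 1 / (0.0337) ≈ 29.6736, so M₁ = 29.6736 × 794.2 ≈ 23566.7731 million.
After the change m₂ = 1 / (0.2724) ≈ 3.6711, so M₂ = 3.6711 × 794.2 ≈ 2915.5876 million.
ΔM = M₂ − M₁ = 2915.5876 − 23566.7731 = -20651.1855 million.

-20651 million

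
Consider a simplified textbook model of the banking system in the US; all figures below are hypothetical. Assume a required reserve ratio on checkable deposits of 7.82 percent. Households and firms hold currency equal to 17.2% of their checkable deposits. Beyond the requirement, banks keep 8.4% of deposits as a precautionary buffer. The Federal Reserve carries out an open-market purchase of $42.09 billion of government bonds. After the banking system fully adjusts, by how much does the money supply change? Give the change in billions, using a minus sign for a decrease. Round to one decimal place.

The money multiplier is m = (1 + c) / (rr + e + c) = (1 + 0.172) / (0.0782 + 0.084 + 0.172) ≈ 3.5069.
The purchase adds 42.09 billion of base, so ΔM = m × ΔMB = 3.5069 × (+42.09) ≈ 147.6054 billion.

$147.6 billion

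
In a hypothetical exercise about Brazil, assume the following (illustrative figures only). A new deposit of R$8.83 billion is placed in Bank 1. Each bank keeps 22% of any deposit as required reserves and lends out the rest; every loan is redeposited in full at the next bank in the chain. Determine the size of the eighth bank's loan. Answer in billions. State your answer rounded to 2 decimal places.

Each bank lends a fraction (1 − rr) = 0.7800 of the deposit it receives, so Bank 8 receives 8.83·0.7800^7 and lends 8.83·0.7800^8 ≈ 1.2098 billion.

R$1.21 billion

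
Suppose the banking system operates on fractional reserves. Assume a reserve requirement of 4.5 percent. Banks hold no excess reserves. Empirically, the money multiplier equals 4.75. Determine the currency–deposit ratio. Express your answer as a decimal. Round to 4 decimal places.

0.2097

Using m = 4.75. From m = (1 + c)/(c + rr + e), rearranging gives 1 + c = m·(c + rr + e), so c·(1 − m) = m·(rr + e) − 1.
Hence c = [m·(rr + e) − 1]/(1 − m) = [4.75 × (0.045 + 0) − 1] / (1 − 4.75) ≈ 0.209667.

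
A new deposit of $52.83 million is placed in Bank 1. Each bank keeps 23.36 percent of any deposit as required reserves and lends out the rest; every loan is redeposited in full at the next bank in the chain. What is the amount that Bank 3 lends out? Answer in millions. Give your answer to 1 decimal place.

Each bank lends a fraction (1 − rr) = 0.7664 of the deposit it receives, so Bank 3 receives 52.83·0.7664^2 and lends 52.83·0.7664^3 ≈ 23.7819 million.

$23.8 million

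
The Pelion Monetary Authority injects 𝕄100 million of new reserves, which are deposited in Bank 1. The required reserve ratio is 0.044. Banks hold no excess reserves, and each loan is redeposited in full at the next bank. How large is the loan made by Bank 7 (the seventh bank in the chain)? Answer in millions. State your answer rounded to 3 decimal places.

Each bank lends a fraction (1 − rr) = 0.9560 of the deposit it receives, so Bank 7 receives 100·0.9560^6 and lends 100·0.9560^7 ≈ 72.9802 million.

𝕄72.980 million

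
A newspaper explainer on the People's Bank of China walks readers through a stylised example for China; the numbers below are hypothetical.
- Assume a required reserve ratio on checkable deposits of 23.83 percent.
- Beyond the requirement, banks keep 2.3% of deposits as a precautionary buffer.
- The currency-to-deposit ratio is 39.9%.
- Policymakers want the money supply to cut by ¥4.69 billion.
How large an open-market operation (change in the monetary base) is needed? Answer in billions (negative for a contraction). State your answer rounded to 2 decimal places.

-2.21 billion

The money multiplier is m = (1 + c) / (rr + e + c) = (1 + 0.399) / (0.2383 + 0.023 + 0.399) ≈ 2.1187.
ΔMB = ΔM / m = (−4.69) / 2.1187 ≈ -2.2136 billion.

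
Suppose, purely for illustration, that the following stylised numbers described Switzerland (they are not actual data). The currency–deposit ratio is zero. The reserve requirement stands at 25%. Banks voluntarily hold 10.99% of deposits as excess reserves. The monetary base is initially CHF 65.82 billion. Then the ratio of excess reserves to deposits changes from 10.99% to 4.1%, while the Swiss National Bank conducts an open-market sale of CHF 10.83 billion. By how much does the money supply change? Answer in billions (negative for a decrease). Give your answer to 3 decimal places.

CHF 6.085 billion

Before: m₁ = 1 / (0.25 + 0.1099) ≈ 2.778550, MB₁ = 65.82, so M₁ = 2.778550 × 65.82 ≈ 182.8842 billion.
After: m₂ = 1 / (0.25 + 0.041) ≈ 3.436426, MB₂ = 65.82 − 10.83 = 54.99, so M₂ = 3.436426 × 54.99 ≈ 188.9691 billion.
ΔM = M₂ − M₁ = 188.9691 − 182.8842 = 6.0849 billion.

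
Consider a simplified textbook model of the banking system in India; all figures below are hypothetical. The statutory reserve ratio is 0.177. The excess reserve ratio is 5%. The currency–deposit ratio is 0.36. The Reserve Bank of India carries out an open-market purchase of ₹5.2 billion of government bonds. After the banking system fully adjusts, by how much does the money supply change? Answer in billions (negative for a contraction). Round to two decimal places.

₹12.05 billion

The money multiplier is m = (1 + c) / (rr + e + c) = (1 + 0.36) / (0.177 + 0.05 + 0.36) ≈ 2.3169.
The purchase adds 5.2 billion of base, so ΔM = m × ΔMB = 2.3169 × (+5.2) ≈ 12.0479 billion.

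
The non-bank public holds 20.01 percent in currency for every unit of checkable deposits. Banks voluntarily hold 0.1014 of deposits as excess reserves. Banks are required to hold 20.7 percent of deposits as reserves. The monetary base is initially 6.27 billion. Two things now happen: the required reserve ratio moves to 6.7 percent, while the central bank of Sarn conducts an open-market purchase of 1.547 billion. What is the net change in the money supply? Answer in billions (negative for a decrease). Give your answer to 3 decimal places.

Before: m₁ = (1 + 0.2001) / (0.207 + 0.1014 + 0.2001) ≈ 2.36008, MB₁ = 6.27, so M₁ = 2.36008 × 6.27 ≈ 14.7977 billion.
After: m₂ = (1 + 0.2001) / (0.067 + 0.1014 + 0.2001) ≈ 3.25672, MB₂ = 6.27 + 1.547 = 7.817, so M₂ = 3.25672 × 7.817 ≈ 25.4578 billion.
ΔM = M₂ − M₁ = 25.4578 − 14.7977 = 10.6601 billion.

10.660 billion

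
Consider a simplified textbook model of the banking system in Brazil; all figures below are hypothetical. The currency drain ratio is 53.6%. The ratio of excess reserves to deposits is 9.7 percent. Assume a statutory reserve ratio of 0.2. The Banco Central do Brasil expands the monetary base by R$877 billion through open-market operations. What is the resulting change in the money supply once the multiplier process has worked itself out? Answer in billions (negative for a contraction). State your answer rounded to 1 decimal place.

The money multiplier is m = (1 + c) / (rr + e + c) = (1 + 0.536) / (0.2 + 0.097 + 0.536) ≈ 1.84394.
The purchase adds 877 billion of base, so ΔM = m × ΔMB = 1.84394 × (+877) ≈ 1617.1354 billion.

R$1617.1 billion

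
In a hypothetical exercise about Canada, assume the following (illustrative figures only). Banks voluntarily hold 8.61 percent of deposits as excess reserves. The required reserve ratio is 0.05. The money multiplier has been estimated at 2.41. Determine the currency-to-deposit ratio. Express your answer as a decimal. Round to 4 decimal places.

Using m = 2.41. From m = (1 + c)/(c + rr + e), rearranging gives 1 + c = m·(c + rr + e), so c·(1 − m) = m·(rr + e) − 1.
Hence c = [m·(rr + e) − 1]/(1 − m) = [2.41 × (0.05 + 0.0861) − 1] / (1 − 2.41) ≈ 0.476595.

0.4766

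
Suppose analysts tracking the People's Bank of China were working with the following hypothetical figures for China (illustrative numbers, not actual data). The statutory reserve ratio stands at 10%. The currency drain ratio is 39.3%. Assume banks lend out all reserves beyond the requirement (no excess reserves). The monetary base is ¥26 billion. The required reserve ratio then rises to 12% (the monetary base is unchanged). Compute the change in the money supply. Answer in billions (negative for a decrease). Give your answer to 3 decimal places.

-2.864 billion

Initially m₁ = (1 + 0.393) / (0.1 + 0.393) ≈ 2.825558, so M₁ = 2.825558 × 26 ≈ 73.4645 billion.
After the change m₂ = (1 + 0.393) / (0.12 + 0.393) ≈ 2.715400, so M₂ = 2.715400 × 26 = 70.6004 billion.
ΔM = M₂ − M₁ = 70.6004 − 73.4645 = -2.8641 billion.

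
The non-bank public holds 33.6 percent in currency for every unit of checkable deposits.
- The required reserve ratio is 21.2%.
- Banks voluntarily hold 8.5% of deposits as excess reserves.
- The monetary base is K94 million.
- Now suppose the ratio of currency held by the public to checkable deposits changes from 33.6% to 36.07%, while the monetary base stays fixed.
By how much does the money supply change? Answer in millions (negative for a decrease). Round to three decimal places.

-3.921 million

Initially m₁ = (1 + 0.336) / (0.212 + 0.085 + 0.336) ≈ 2.110585, so M₁ = 2.110585 × 94 ≈ 198.395 million.
After the change m₂ = (1 + 0.3607) / (0.212 + 0.085 + 0.3607) ≈ 2.068876, so M₂ = 2.068876 × 94 ≈ 194.4743 million.
ΔM = M₂ − M₁ = 194.4743 − 198.395 = -3.9207 million.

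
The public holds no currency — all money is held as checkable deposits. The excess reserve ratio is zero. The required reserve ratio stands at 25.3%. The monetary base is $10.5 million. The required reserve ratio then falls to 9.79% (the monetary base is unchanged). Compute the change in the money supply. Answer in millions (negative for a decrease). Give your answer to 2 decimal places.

$65.75 million

Initially m₁ = 1 / (0.253) ≈ 3.95257, so M₁ = 3.95257 × 10.5 ≈ 41.502 million.
After the change m₂ = 1 / (0.0979) ≈ 10.21450, so M₂ = 10.21450 × 10.5 ≈ 107.2522 million.
ΔM = M₂ − M₁ = 107.2522 − 41.502 = 65.7502 million.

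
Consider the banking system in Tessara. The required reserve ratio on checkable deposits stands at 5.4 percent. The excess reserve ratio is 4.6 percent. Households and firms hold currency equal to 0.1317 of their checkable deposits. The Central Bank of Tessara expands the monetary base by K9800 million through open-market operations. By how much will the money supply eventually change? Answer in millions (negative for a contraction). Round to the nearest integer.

K47866 million

The money multiplier is m = (1 + c) / (rr + e + c) = (1 + 0.1317) / (0.054 + 0.046 + 0.1317) ≈ 4.88433.
The purchase adds 9800 million of base, so ΔM = m × ΔMB = 4.88433 × (+9800) = 47866.434 million.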